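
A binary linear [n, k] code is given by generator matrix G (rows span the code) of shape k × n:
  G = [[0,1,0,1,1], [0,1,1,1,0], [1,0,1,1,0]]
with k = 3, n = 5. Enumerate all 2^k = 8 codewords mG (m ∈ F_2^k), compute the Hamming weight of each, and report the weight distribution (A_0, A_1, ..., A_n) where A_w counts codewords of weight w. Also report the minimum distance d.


Weight distribution: A_0 = 1, A_2 = 2, A_3 = 4, A_4 = 1. Minimum distance d = 2.

Enumerate all 2^3 = 8 messages m ∈ F_2^3.
For each, compute codeword c = mG in F_2^5, then tally its weight.
  m = 000 → c = 00000, weight = 0.
  m = 100 → c = 01011, weight = 3.
  m = 010 → c = 01110, weight = 3.
  m = 110 → c = 00101, weight = 2.
  m = 001 → c = 10110, weight = 3.
  m = 101 → c = 11101, weight = 4.
  m = 011 → c = 11000, weight = 2.
  m = 111 → c = 10011, weight = 3.
Tally weights:
  weight 0: 1 codewords.
  weight 2: 2 codewords.
  weight 3: 4 codewords.
  weight 4: 1 codewords.
Minimum distance d = smallest w > 0 with A_w > 0 = 2.
Sanity: Σ A_w = 8 = 2^3 = 8 ✓.


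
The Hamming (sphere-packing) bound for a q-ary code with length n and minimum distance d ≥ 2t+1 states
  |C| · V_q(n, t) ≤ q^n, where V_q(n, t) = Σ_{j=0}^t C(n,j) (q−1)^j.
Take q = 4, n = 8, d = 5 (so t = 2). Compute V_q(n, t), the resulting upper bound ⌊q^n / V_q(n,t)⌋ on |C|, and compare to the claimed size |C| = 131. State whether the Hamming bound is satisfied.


V_q(n, t) = 277, q^n = 65536, Hamming bound = 236, |C| = 131 ≤ bound (satisfied).

Step 1: Compute V_q(n, t) = Σ_{j=0}^2 C(n, j) (q−1)^j.
  j = 0: C(8,0)·(3)^0 = 1·1 = 1.
  j = 1: C(8,1)·(3)^1 = 8·3 = 24.
  j = 2: C(8,2)·(3)^2 = 28·9 = 252.
  V_q(n, t) = 1 + 24 + 252 = 277.
Step 2: q^n = 4^8 = 65536.
Step 3: Hamming bound ⌊q^n / V_q(n,t)⌋ = ⌊65536/277⌋ = 236.
Step 4: Compare |C| = 131 to 236: satisfied.
The claimed |C| lies below the Hamming bound.


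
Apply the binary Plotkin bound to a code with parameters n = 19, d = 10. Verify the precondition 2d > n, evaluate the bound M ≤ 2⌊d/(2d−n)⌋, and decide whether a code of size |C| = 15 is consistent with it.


Plotkin bound M ≤ 20; given |C| = 15 ≤ bound (satisfied).

Check applicability: 2d = 20, n = 19.
2d − n = 1 > 0, so Plotkin applies.
Compute d/(2d−n) = 10/1 ≈ 10.0000.
⌊d/(2d−n)⌋ = 10.
Plotkin bound: M ≤ 2·10 = 20.
Given |C| = 15, check: satisfied.
This |C| is below the Plotkin bound.


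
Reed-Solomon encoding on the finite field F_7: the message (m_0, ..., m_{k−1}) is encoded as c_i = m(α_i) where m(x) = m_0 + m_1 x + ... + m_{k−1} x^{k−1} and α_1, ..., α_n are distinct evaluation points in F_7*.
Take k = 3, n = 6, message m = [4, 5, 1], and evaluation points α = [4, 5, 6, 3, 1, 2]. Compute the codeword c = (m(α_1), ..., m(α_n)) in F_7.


c = [5, 5, 0, 0, 3, 4]

Message polynomial: m(x) = 4 + 5·x + 1·x^2 (mod 7).
For each evaluation point α_i, compute m(α_i) mod 7:
  α_1 = 4: Horner steps 1 → 2 → 5, so m(4) = 5.
  α_2 = 5: Horner steps 1 → 3 → 5, so m(5) = 5.
  α_3 = 6: Horner steps 1 → 4 → 0, so m(6) = 0.
  α_4 = 3: Horner steps 1 → 1 → 0, so m(3) = 0.
  α_5 = 1: Horner steps 1 → 6 → 3, so m(1) = 3.
  α_6 = 2: Horner steps 1 → 0 → 4, so m(2) = 4.
Codeword c = [5, 5, 0, 0, 3, 4] ∈ F_7^6.


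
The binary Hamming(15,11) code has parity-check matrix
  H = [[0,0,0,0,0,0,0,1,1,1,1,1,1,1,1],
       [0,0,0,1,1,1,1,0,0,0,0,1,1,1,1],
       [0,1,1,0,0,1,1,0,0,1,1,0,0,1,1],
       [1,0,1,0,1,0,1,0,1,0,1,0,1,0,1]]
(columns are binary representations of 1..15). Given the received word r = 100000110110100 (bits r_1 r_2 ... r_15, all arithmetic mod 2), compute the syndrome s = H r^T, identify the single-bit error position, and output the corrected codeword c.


s = (0, 0, 1, 0)^T, error position = 2, corrected codeword c = 110000110110100

Compute s = H r^T mod 2 one row at a time:
  s_1 = 1 + 0 + 1 + 1 + 0 + 1 + 0 + 0 = 4 ≡ 0 (mod 2).
  s_2 = 0 + 0 + 0 + 1 + 0 + 1 + 0 + 0 = 2 ≡ 0 (mod 2).
  s_3 = 0 + 0 + 0 + 1 + 1 + 1 + 0 + 0 = 3 ≡ 1 (mod 2).
  s_4 = 1 + 0 + 0 + 1 + 0 + 1 + 1 + 0 = 4 ≡ 0 (mod 2).
s = (0, 0, 1, 0)^T — this equals column 2 of H (binary 0010), so error is at position 2.
Correct: flip bit 2 of r = 100000110110100 to get c = 110000110110100.


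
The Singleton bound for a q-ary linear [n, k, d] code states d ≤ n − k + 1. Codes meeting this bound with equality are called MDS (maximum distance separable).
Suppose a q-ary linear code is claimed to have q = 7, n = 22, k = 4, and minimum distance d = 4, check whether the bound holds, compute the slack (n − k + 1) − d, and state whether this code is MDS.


Singleton RHS = n − k + 1 = 19, slack = 15, bound satisfied, not MDS.

Singleton bound: d ≤ n − k + 1.
Here n = 22, k = 4, so n − k + 1 = 19.
Given d = 4, check d ≤ 19: YES.
Slack = (n − k + 1) − d = 15.
The code is NOT MDS (slack = 15 > 0).
Description: the claimed parameters are [22, 4, 4]_7; such a code would be non-MDS.


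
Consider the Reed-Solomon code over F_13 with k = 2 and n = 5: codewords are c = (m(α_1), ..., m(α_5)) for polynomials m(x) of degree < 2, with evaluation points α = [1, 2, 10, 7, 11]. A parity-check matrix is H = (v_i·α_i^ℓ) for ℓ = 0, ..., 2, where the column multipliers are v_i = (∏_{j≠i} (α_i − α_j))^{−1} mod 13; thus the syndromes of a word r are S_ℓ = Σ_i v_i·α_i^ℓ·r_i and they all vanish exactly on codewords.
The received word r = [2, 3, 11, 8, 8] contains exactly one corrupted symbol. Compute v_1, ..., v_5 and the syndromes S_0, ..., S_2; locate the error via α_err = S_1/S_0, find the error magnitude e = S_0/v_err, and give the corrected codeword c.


S = (1, 11, 4), error at position 5, error magnitude e = 9, c = [2, 3, 11, 8, 12].

Step 1: column multipliers v_i = (∏_{j≠i}(α_i − α_j))^{−1} mod 13.
  i = 1 (α = 1): (1−2)(1−10)(1−7)(1−11) = (−1)·(−9)·(−6)·(−10) = 540 ≡ 7, so v_1 = 7^{−1} = 2 (mod 13).
  i = 2 (α = 2): (2−1)(2−10)(2−7)(2−11) = 1·(−8)·(−5)·(−9) = −360 ≡ 4, so v_2 = 4^{−1} = 10 (mod 13).
  i = 3 (α = 10): (10−1)(10−2)(10−7)(10−11) = 9·8·3·(−1) = −216 ≡ 5, so v_3 = 5^{−1} = 8 (mod 13).
  i = 4 (α = 7): (7−1)(7−2)(7−10)(7−11) = 6·5·(−3)·(−4) = 360 ≡ 9, so v_4 = 9^{−1} = 3 (mod 13).
  i = 5 (α = 11): (11−1)(11−2)(11−10)(11−7) = 10·9·1·4 = 360 ≡ 9, so v_5 = 9^{−1} = 3 (mod 13).
  v = [2, 10, 8, 3, 3].
Step 2: syndromes of r = [2, 3, 11, 8, 8] (all sums mod 13).
  S_0 = Σ v_i r_i = 2·2 + 10·3 + 8·11 + 3·8 + 3·8 = 170 ≡ 1.
  S_1 = Σ v_i α_i r_i = 2·1·2 + 10·2·3 + 8·10·11 + 3·7·8 + 3·11·8 = 1376 ≡ 11.
  α_i^2 mod 13 = [1, 4, 9, 10, 4].
  S_2 = Σ v_i α_i^2 r_i = 2·1·2 + 10·4·3 + 8·9·11 + 3·10·8 + 3·4·8 = 1252 ≡ 4.
  S = (1, 11, 4) ≠ 0, so r is not a codeword (an error is present).
Step 3: locate the error. For a single error e at position i, S_ℓ = v_i·e·α_i^ℓ, so α_err = S_1/S_0.
  S_0^{−1} = 1^{−1} = 1 (mod 13), so α_err = 11·1 = 11 ≡ 11 = α_5. Error position i = 5.
  Consistency check: S_2/S_1 = 4·6 = 24 ≡ 11 = α_err ✓ (single-error assumption holds).
Step 4: error magnitude e = S_0/v_5 = S_0·∏_{j≠5}(α_5 − α_j) = 1·9 = 9 ≡ 9 (mod 13).
Step 5: correct position 5: c_5 = r_5 − e = 8 − 9 ≡ 12 (mod 13). Hence c = [2, 3, 11, 8, 12].
  Check: interpolating c through the α_i gives m(x) = 1 + 1·x (degree < 2) with m(α_i) = c_i for every i, so c is indeed a codeword.


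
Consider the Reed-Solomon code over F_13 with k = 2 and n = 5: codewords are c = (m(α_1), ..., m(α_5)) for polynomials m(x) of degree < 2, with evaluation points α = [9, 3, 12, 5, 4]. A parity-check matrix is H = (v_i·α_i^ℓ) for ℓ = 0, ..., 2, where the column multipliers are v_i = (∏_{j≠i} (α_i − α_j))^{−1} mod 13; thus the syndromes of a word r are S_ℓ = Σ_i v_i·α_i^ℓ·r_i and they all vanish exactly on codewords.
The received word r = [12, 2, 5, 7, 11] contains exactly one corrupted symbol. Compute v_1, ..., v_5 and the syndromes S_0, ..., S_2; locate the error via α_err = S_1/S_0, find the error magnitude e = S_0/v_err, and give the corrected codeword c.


S = (2, 5, 6), error at position 1, error magnitude e = 8, c = [4, 2, 5, 7, 11].

Step 1: column multipliers v_i = (∏_{j≠i}(α_i − α_j))^{−1} mod 13.
  i = 1 (α = 9): (9−3)(9−12)(9−5)(9−4) = 6·(−3)·4·5 = −360 ≡ 4, so v_1 = 4^{−1} = 10 (mod 13).
  i = 2 (α = 3): (3−9)(3−12)(3−5)(3−4) = (−6)·(−9)·(−2)·(−1) = 108 ≡ 4, so v_2 = 4^{−1} = 10 (mod 13).
  i = 3 (α = 12): (12−9)(12−3)(12−5)(12−4) = 3·9·7·8 = 1512 ≡ 4, so v_3 = 4^{−1} = 10 (mod 13).
  i = 4 (α = 5): (5−9)(5−3)(5−12)(5−4) = (−4)·2·(−7)·1 = 56 ≡ 4, so v_4 = 4^{−1} = 10 (mod 13).
  i = 5 (α = 4): (4−9)(4−3)(4−12)(4−5) = (−5)·1·(−8)·(−1) = −40 ≡ 12, so v_5 = 12^{−1} = 12 (mod 13).
  v = [10, 10, 10, 10, 12].
Step 2: syndromes of r = [12, 2, 5, 7, 11] (all sums mod 13).
  S_0 = Σ v_i r_i = 10·12 + 10·2 + 10·5 + 10·7 + 12·11 = 392 ≡ 2.
  S_1 = Σ v_i α_i r_i = 10·9·12 + 10·3·2 + 10·12·5 + 10·5·7 + 12·4·11 = 2618 ≡ 5.
  α_i^2 mod 13 = [3, 9, 1, 12, 3].
  S_2 = Σ v_i α_i^2 r_i = 10·3·12 + 10·9·2 + 10·1·5 + 10·12·7 + 12·3·11 = 1826 ≡ 6.
  S = (2, 5, 6) ≠ 0, so r is not a codeword (an error is present).
Step 3: locate the error. For a single error e at position i, S_ℓ = v_i·e·α_i^ℓ, so α_err = S_1/S_0.
  S_0^{−1} = 2^{−1} = 7 (mod 13), so α_err = 5·7 = 35 ≡ 9 = α_1. Error position i = 1.
  Consistency check: S_2/S_1 = 6·8 = 48 ≡ 9 = α_err ✓ (single-error assumption holds).
Step 4: error magnitude e = S_0/v_1 = S_0·∏_{j≠1}(α_1 − α_j) = 2·4 = 8 ≡ 8 (mod 13).
Step 5: correct position 1: c_1 = r_1 − e = 12 − 8 ≡ 4 (mod 13). Hence c = [4, 2, 5, 7, 11].
  Check: interpolating c through the α_i gives m(x) = 1 + 9·x (degree < 2) with m(α_i) = c_i for every i, so c is indeed a codeword.


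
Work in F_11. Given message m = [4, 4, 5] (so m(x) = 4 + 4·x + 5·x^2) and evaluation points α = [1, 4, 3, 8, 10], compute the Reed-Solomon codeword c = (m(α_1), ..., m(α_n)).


c = [2, 1, 6, 4, 5]

Message polynomial: m(x) = 4 + 4·x + 5·x^2 (mod 11).
For each evaluation point α_i, compute m(α_i) mod 11:
  α_1 = 1: Horner steps 5 → 9 → 2, so m(1) = 2.
  α_2 = 4: Horner steps 5 → 2 → 1, so m(4) = 1.
  α_3 = 3: Horner steps 5 → 8 → 6, so m(3) = 6.
  α_4 = 8: Horner steps 5 → 0 → 4, so m(8) = 4.
  α_5 = 10: Horner steps 5 → 10 → 5, so m(10) = 5.
Codeword c = [2, 1, 6, 4, 5] ∈ F_11^5.


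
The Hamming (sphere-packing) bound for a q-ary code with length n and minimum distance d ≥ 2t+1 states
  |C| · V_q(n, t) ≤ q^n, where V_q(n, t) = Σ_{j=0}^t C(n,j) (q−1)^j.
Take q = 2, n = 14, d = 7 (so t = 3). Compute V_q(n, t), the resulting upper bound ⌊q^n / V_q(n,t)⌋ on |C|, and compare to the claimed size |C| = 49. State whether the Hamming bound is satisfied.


V_q(n, t) = 470, q^n = 16384, Hamming bound = 34, |C| = 49 > bound (violated).

Step 1: Compute V_q(n, t) = Σ_{j=0}^3 C(n, j) (q−1)^j.
  j = 0: C(14,0)·(1)^0 = 1·1 = 1.
  j = 1: C(14,1)·(1)^1 = 14·1 = 14.
  j = 2: C(14,2)·(1)^2 = 91·1 = 91.
  j = 3: C(14,3)·(1)^3 = 364·1 = 364.
  V_q(n, t) = 1 + 14 + 91 + 364 = 470.
Step 2: q^n = 2^14 = 16384.
Step 3: Hamming bound ⌊q^n / V_q(n,t)⌋ = ⌊16384/470⌋ = 34.
Step 4: Compare |C| = 49 to 34: violated.
The claimed |C| lies above the Hamming bound, so no 2-ary code of length 14 with d ≥ 7 can have 49 codewords.


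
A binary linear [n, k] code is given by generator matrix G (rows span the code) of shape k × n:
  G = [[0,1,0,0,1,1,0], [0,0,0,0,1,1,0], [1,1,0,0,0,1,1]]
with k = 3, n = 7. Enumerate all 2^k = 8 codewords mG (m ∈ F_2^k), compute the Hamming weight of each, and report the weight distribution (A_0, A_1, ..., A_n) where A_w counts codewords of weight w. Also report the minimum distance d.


Weight distribution: A_0 = 1, A_1 = 1, A_2 = 1, A_3 = 3, A_4 = 2. Minimum distance d = 1.

Enumerate all 2^3 = 8 messages m ∈ F_2^3.
For each, compute codeword c = mG in F_2^7, then tally its weight.
  m = 000 → c = 0000000, weight = 0.
  m = 100 → c = 0100110, weight = 3.
  m = 010 → c = 0000110, weight = 2.
  m = 110 → c = 0100000, weight = 1.
  m = 001 → c = 1100011, weight = 4.
  m = 101 → c = 1000101, weight = 3.
  m = 011 → c = 1100101, weight = 4.
  m = 111 → c = 1000011, weight = 3.
Tally weights:
  weight 0: 1 codewords.
  weight 1: 1 codewords.
  weight 2: 1 codewords.
  weight 3: 3 codewords.
  weight 4: 2 codewords.
Minimum distance d = smallest w > 0 with A_w > 0 = 1.
Sanity: Σ A_w = 8 = 2^3 = 8 ✓.


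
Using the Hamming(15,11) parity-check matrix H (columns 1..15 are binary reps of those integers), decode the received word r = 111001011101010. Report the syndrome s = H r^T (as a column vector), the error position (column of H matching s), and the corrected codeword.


s = (1, 1, 1, 1)^T, error position = 15, corrected codeword c = 111001011101011

Compute s = H r^T mod 2 one row at a time:
  s_1 = 1 + 1 + 1 + 0 + 1 + 0 + 1 + 0 = 5 ≡ 1 (mod 2).
  s_2 = 0 + 0 + 1 + 0 + 1 + 0 + 1 + 0 = 3 ≡ 1 (mod 2).
  s_3 = 1 + 1 + 1 + 0 + 1 + 0 + 1 + 0 = 5 ≡ 1 (mod 2).
  s_4 = 1 + 1 + 0 + 0 + 1 + 0 + 0 + 0 = 3 ≡ 1 (mod 2).
s = (1, 1, 1, 1)^T — this equals column 15 of H (binary 1111), so error is at position 15.
Correct: flip bit 15 of r = 111001011101010 to get c = 111001011101011.


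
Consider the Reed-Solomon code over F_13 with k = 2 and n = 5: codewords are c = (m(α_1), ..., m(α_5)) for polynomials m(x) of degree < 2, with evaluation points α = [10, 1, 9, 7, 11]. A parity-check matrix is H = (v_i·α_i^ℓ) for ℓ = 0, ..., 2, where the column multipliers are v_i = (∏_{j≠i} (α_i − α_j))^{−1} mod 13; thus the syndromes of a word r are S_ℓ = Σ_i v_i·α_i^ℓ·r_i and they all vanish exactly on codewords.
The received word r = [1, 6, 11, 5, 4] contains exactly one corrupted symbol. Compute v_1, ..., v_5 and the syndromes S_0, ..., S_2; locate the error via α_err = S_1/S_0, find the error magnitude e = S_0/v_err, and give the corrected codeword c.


S = (8, 8, 8), error at position 2, error magnitude e = 6, c = [1, 0, 11, 5, 4].

Step 1: column multipliers v_i = (∏_{j≠i}(α_i − α_j))^{−1} mod 13.
  i = 1 (α = 10): (10−1)(10−9)(10−7)(10−11) = 9·1·3·(−1) = −27 ≡ 12, so v_1 = 12^{−1} = 12 (mod 13).
  i = 2 (α = 1): (1−10)(1−9)(1−7)(1−11) = (−9)·(−8)·(−6)·(−10) = 4320 ≡ 4, so v_2 = 4^{−1} = 10 (mod 13).
  i = 3 (α = 9): (9−10)(9−1)(9−7)(9−11) = (−1)·8·2·(−2) = 32 ≡ 6, so v_3 = 6^{−1} = 11 (mod 13).
  i = 4 (α = 7): (7−10)(7−1)(7−9)(7−11) = (−3)·6·(−2)·(−4) = −144 ≡ 12, so v_4 = 12^{−1} = 12 (mod 13).
  i = 5 (α = 11): (11−10)(11−1)(11−9)(11−7) = 1·10·2·4 = 80 ≡ 2, so v_5 = 2^{−1} = 7 (mod 13).
  v = [12, 10, 11, 12, 7].
Step 2: syndromes of r = [1, 6, 11, 5, 4] (all sums mod 13).
  S_0 = Σ v_i r_i = 12·1 + 10·6 + 11·11 + 12·5 + 7·4 = 281 ≡ 8.
  S_1 = Σ v_i α_i r_i = 12·10·1 + 10·1·6 + 11·9·11 + 12·7·5 + 7·11·4 = 1997 ≡ 8.
  α_i^2 mod 13 = [9, 1, 3, 10, 4].
  S_2 = Σ v_i α_i^2 r_i = 12·9·1 + 10·1·6 + 11·3·11 + 12·10·5 + 7·4·4 = 1243 ≡ 8.
  S = (8, 8, 8) ≠ 0, so r is not a codeword (an error is present).
Step 3: locate the error. For a single error e at position i, S_ℓ = v_i·e·α_i^ℓ, so α_err = S_1/S_0.
  S_0^{−1} = 8^{−1} = 5 (mod 13), so α_err = 8·5 = 40 ≡ 1 = α_2. Error position i = 2.
  Consistency check: S_2/S_1 = 8·5 = 40 ≡ 1 = α_err ✓ (single-error assumption holds).
Step 4: error magnitude e = S_0/v_2 = S_0·∏_{j≠2}(α_2 − α_j) = 8·4 = 32 ≡ 6 (mod 13).
Step 5: correct position 2: c_2 = r_2 − e = 6 − 6 ≡ 0 (mod 13). Hence c = [1, 0, 11, 5, 4].
  Check: interpolating c through the α_i gives m(x) = 10 + 3·x (degree < 2) with m(α_i) = c_i for every i, so c is indeed a codeword.


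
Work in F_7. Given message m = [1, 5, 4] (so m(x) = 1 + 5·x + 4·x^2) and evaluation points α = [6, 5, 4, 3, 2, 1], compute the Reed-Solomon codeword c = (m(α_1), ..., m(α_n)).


c = [0, 0, 1, 3, 6, 3]

Message polynomial: m(x) = 1 + 5·x + 4·x^2 (mod 7).
For each evaluation point α_i, compute m(α_i) mod 7:
  α_1 = 6: Horner steps 4 → 1 → 0, so m(6) = 0.
  α_2 = 5: Horner steps 4 → 4 → 0, so m(5) = 0.
  α_3 = 4: Horner steps 4 → 0 → 1, so m(4) = 1.
  α_4 = 3: Horner steps 4 → 3 → 3, so m(3) = 3.
  α_5 = 2: Horner steps 4 → 6 → 6, so m(2) = 6.
  α_6 = 1: Horner steps 4 → 2 → 3, so m(1) = 3.
Codeword c = [0, 0, 1, 3, 6, 3] ∈ F_7^6.


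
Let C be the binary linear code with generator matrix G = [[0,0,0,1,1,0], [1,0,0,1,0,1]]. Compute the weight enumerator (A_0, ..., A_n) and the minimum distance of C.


Weight distribution: A_0 = 1, A_2 = 1, A_3 = 2. Minimum distance d = 2.

Enumerate all 2^2 = 4 messages m ∈ F_2^2.
For each, compute codeword c = mG in F_2^6, then tally its weight.
  m = 00 → c = 000000, weight = 0.
  m = 10 → c = 000110, weight = 2.
  m = 01 → c = 100101, weight = 3.
  m = 11 → c = 100011, weight = 3.
Tally weights:
  weight 0: 1 codewords.
  weight 2: 1 codewords.
  weight 3: 2 codewords.
Minimum distance d = smallest w > 0 with A_w > 0 = 2.
Sanity: Σ A_w = 4 = 2^2 = 4 ✓.


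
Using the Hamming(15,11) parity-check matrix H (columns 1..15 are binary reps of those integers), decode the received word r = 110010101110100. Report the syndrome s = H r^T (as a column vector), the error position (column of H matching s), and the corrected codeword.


s = (0, 1, 0, 0)^T, error position = 4, corrected codeword c = 110110101110100

Compute s = H r^T mod 2 one row at a time:
  s_1 = 0 + 1 + 1 + 1 + 0 + 1 + 0 + 0 = 4 ≡ 0 (mod 2).
  s_2 = 0 + 1 + 0 + 1 + 0 + 1 + 0 + 0 = 3 ≡ 1 (mod 2).
  s_3 = 1 + 0 + 0 + 1 + 1 + 1 + 0 + 0 = 4 ≡ 0 (mod 2).
  s_4 = 1 + 0 + 1 + 1 + 1 + 1 + 1 + 0 = 6 ≡ 0 (mod 2).
s = (0, 1, 0, 0)^T — this equals column 4 of H (binary 0100), so error is at position 4.
Correct: flip bit 4 of r = 110010101110100 to get c = 110110101110100.


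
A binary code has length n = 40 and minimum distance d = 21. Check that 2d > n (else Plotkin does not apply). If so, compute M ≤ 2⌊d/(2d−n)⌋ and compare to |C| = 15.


Plotkin bound M ≤ 20; given |C| = 15 ≤ bound (satisfied).

Check applicability: 2d = 42, n = 40.
2d − n = 2 > 0, so Plotkin applies.
Compute d/(2d−n) = 21/2 ≈ 10.5000.
⌊d/(2d−n)⌋ = 10.
Plotkin bound: M ≤ 2·10 = 20.
Given |C| = 15, check: satisfied.
This |C| is below the Plotkin bound.


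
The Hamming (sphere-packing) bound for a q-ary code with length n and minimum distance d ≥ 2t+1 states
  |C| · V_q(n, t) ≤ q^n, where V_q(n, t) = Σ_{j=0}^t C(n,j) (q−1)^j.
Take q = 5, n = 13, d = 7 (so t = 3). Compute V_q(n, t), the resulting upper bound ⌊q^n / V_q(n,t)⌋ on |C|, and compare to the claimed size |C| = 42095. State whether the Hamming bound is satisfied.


V_q(n, t) = 19605, q^n = 1220703125, Hamming bound = 62264, |C| = 42095 ≤ bound (satisfied).

Step 1: Compute V_q(n, t) = Σ_{j=0}^3 C(n, j) (q−1)^j.
  j = 0: C(13,0)·(4)^0 = 1·1 = 1.
  j = 1: C(13,1)·(4)^1 = 13·4 = 52.
  j = 2: C(13,2)·(4)^2 = 78·16 = 1248.
  j = 3: C(13,3)·(4)^3 = 286·64 = 18304.
  V_q(n, t) = 1 + 52 + 1248 + 18304 = 19605.
Step 2: q^n = 5^13 = 1220703125.
Step 3: Hamming bound ⌊q^n / V_q(n,t)⌋ = ⌊1220703125/19605⌋ = 62264.
Step 4: Compare |C| = 42095 to 62264: satisfied.
The claimed |C| lies below the Hamming bound.


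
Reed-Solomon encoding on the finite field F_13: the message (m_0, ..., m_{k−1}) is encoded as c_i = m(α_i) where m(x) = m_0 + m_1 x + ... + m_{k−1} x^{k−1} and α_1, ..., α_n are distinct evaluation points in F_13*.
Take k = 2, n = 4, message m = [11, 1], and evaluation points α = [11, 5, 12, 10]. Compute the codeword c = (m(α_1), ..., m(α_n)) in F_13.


c = [9, 3, 10, 8]

Message polynomial: m(x) = 11 + 1·x (mod 13).
For each evaluation point α_i, compute m(α_i) mod 13:
  α_1 = 11: Horner steps 1 → 9, so m(11) = 9.
  α_2 = 5: Horner steps 1 → 3, so m(5) = 3.
  α_3 = 12: Horner steps 1 → 10, so m(12) = 10.
  α_4 = 10: Horner steps 1 → 8, so m(10) = 8.
Codeword c = [9, 3, 10, 8] ∈ F_13^4.


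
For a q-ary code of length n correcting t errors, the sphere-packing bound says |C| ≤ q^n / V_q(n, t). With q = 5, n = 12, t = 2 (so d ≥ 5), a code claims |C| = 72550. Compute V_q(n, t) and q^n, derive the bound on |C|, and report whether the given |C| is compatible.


V_q(n, t) = 1105, q^n = 244140625, Hamming bound = 220941, |C| = 72550 ≤ bound (satisfied).

Step 1: Compute V_q(n, t) = Σ_{j=0}^2 C(n, j) (q−1)^j.
  j = 0: C(12,0)·(4)^0 = 1·1 = 1.
  j = 1: C(12,1)·(4)^1 = 12·4 = 48.
  j = 2: C(12,2)·(4)^2 = 66·16 = 1056.
  V_q(n, t) = 1 + 48 + 1056 = 1105.
Step 2: q^n = 5^12 = 244140625.
Step 3: Hamming bound ⌊q^n / V_q(n,t)⌋ = ⌊244140625/1105⌋ = 220941.
Step 4: Compare |C| = 72550 to 220941: satisfied.
The claimed |C| lies below the Hamming bound.


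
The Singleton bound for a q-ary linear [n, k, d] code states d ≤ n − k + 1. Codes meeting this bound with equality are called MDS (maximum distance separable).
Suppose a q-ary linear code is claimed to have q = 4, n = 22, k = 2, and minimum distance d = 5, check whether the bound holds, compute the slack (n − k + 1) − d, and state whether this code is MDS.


Singleton RHS = n − k + 1 = 21, slack = 16, bound satisfied, not MDS.

Singleton bound: d ≤ n − k + 1.
Here n = 22, k = 2, so n − k + 1 = 21.
Given d = 5, check d ≤ 21: YES.
Slack = (n − k + 1) − d = 16.
The code is NOT MDS (slack = 16 > 0).
Description: the claimed parameters are [22, 2, 5]_4; such a code would be non-MDS.


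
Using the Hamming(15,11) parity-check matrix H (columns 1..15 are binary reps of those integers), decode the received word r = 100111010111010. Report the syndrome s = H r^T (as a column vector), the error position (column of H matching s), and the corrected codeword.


s = (1, 1, 0, 1)^T, error position = 13, corrected codeword c = 100111010111110

Compute s = H r^T mod 2 one row at a time:
  s_1 = 1 + 0 + 1 + 1 + 1 + 0 + 1 + 0 = 5 ≡ 1 (mod 2).
  s_2 = 1 + 1 + 1 + 0 + 1 + 0 + 1 + 0 = 5 ≡ 1 (mod 2).
  s_3 = 0 + 0 + 1 + 0 + 1 + 1 + 1 + 0 = 4 ≡ 0 (mod 2).
  s_4 = 1 + 0 + 1 + 0 + 0 + 1 + 0 + 0 = 3 ≡ 1 (mod 2).
s = (1, 1, 0, 1)^T — this equals column 13 of H (binary 1101), so error is at position 13.
Correct: flip bit 13 of r = 100111010111010 to get c = 100111010111110.


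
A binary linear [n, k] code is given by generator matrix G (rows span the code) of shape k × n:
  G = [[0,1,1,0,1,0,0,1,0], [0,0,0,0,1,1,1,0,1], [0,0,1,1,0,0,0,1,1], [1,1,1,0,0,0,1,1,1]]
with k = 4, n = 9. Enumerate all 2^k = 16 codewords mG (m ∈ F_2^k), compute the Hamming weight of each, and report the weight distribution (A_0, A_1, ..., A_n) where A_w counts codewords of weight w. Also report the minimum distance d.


Weight distribution: A_0 = 1, A_2 = 1, A_4 = 7, A_6 = 7. Minimum distance d = 2.

Enumerate all 2^4 = 16 messages m ∈ F_2^4.
For each, compute codeword c = mG in F_2^9, then tally its weight.
  m = 0000 → c = 000000000, weight = 0.
  m = 1000 → c = 011010010, weight = 4.
  m = 0100 → c = 000011101, weight = 4.
  m = 1100 → c = 011001111, weight = 6.
  m = 0010 → c = 001100011, weight = 4.
  m = 1010 → c = 010110001, weight = 4.
  m = 0110 → c = 001111110, weight = 6.
  m = 1110 → c = 010101100, weight = 4.
  m = 0001 → c = 111000111, weight = 6.
  m = 1001 → c = 100010101, weight = 4.
  m = 0101 → c = 111011010, weight = 6.
  m = 1101 → c = 100001000, weight = 2.
  m = 0011 → c = 110100100, weight = 4.
  m = 1011 → c = 101110110, weight = 6.
  m = 0111 → c = 110111001, weight = 6.
  m = 1111 → c = 101101011, weight = 6.
Tally weights:
  weight 0: 1 codewords.
  weight 2: 1 codewords.
  weight 4: 7 codewords.
  weight 6: 7 codewords.
Minimum distance d = smallest w > 0 with A_w > 0 = 2.
Sanity: Σ A_w = 16 = 2^4 = 16 ✓.


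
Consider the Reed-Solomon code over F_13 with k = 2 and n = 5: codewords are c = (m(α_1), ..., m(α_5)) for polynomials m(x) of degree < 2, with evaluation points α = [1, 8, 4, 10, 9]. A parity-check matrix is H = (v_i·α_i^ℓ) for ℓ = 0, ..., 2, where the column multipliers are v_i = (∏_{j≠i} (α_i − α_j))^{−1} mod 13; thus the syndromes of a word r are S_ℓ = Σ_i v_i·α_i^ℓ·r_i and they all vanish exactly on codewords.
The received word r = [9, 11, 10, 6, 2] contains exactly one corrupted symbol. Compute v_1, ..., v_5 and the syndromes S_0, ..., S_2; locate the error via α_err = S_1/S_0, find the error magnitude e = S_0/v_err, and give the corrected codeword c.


S = (7, 2, 8), error at position 3, error magnitude e = 2, c = [9, 11, 8, 6, 2].

Step 1: column multipliers v_i = (∏_{j≠i}(α_i − α_j))^{−1} mod 13.
  i = 1 (α = 1): (1−8)(1−4)(1−10)(1−9) = (−7)·(−3)·(−9)·(−8) = 1512 ≡ 4, so v_1 = 4^{−1} = 10 (mod 13).
  i = 2 (α = 8): (8−1)(8−4)(8−10)(8−9) = 7·4·(−2)·(−1) = 56 ≡ 4, so v_2 = 4^{−1} = 10 (mod 13).
  i = 3 (α = 4): (4−1)(4−8)(4−10)(4−9) = 3·(−4)·(−6)·(−5) = −360 ≡ 4, so v_3 = 4^{−1} = 10 (mod 13).
  i = 4 (α = 10): (10−1)(10−8)(10−4)(10−9) = 9·2·6·1 = 108 ≡ 4, so v_4 = 4^{−1} = 10 (mod 13).
  i = 5 (α = 9): (9−1)(9−8)(9−4)(9−10) = 8·1·5·(−1) = −40 ≡ 12, so v_5 = 12^{−1} = 12 (mod 13).
  v = [10, 10, 10, 10, 12].
Step 2: syndromes of r = [9, 11, 10, 6, 2] (all sums mod 13).
  S_0 = Σ v_i r_i = 10·9 + 10·11 + 10·10 + 10·6 + 12·2 = 384 ≡ 7.
  S_1 = Σ v_i α_i r_i = 10·1·9 + 10·8·11 + 10·4·10 + 10·10·6 + 12·9·2 = 2186 ≡ 2.
  α_i^2 mod 13 = [1, 12, 3, 9, 3].
  S_2 = Σ v_i α_i^2 r_i = 10·1·9 + 10·12·11 + 10·3·10 + 10·9·6 + 12·3·2 = 2322 ≡ 8.
  S = (7, 2, 8) ≠ 0, so r is not a codeword (an error is present).
Step 3: locate the error. For a single error e at position i, S_ℓ = v_i·e·α_i^ℓ, so α_err = S_1/S_0.
  S_0^{−1} = 7^{−1} = 2 (mod 13), so α_err = 2·2 = 4 ≡ 4 = α_3. Error position i = 3.
  Consistency check: S_2/S_1 = 8·7 = 56 ≡ 4 = α_err ✓ (single-error assumption holds).
Step 4: error magnitude e = S_0/v_3 = S_0·∏_{j≠3}(α_3 − α_j) = 7·4 = 28 ≡ 2 (mod 13).
Step 5: correct position 3: c_3 = r_3 − e = 10 − 2 ≡ 8 (mod 13). Hence c = [9, 11, 8, 6, 2].
  Check: interpolating c through the α_i gives m(x) = 5 + 4·x (degree < 2) with m(α_i) = c_i for every i, so c is indeed a codeword.


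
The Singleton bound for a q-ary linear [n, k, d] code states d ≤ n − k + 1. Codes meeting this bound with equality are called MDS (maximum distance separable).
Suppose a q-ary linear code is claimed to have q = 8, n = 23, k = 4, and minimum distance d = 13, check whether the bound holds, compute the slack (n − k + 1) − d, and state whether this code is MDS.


Singleton RHS = n − k + 1 = 20, slack = 7, bound satisfied, not MDS.

Singleton bound: d ≤ n − k + 1.
Here n = 23, k = 4, so n − k + 1 = 20.
Given d = 13, check d ≤ 20: YES.
Slack = (n − k + 1) − d = 7.
The code is NOT MDS (slack = 7 > 0).
Description: the claimed parameters are [23, 4, 13]_8; such a code would be non-MDS.


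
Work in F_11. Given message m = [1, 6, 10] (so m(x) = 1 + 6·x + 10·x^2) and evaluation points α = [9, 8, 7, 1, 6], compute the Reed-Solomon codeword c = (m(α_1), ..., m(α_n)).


c = [7, 7, 5, 6, 1]

Message polynomial: m(x) = 1 + 6·x + 10·x^2 (mod 11).
For each evaluation point α_i, compute m(α_i) mod 11:
  α_1 = 9: Horner steps 10 → 8 → 7, so m(9) = 7.
  α_2 = 8: Horner steps 10 → 9 → 7, so m(8) = 7.
  α_3 = 7: Horner steps 10 → 10 → 5, so m(7) = 5.
  α_4 = 1: Horner steps 10 → 5 → 6, so m(1) = 6.
  α_5 = 6: Horner steps 10 → 0 → 1, so m(6) = 1.
Codeword c = [7, 7, 5, 6, 1] ∈ F_11^5.


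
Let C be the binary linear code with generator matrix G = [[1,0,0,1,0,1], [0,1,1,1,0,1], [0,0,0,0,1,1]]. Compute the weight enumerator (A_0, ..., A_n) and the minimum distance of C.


Weight distribution: A_0 = 1, A_2 = 1, A_3 = 3, A_4 = 2, A_5 = 1. Minimum distance d = 2.

Enumerate all 2^3 = 8 messages m ∈ F_2^3.
For each, compute codeword c = mG in F_2^6, then tally its weight.
  m = 000 → c = 000000, weight = 0.
  m = 100 → c = 100101, weight = 3.
  m = 010 → c = 011101, weight = 4.
  m = 110 → c = 111000, weight = 3.
  m = 001 → c = 000011, weight = 2.
  m = 101 → c = 100110, weight = 3.
  m = 011 → c = 011110, weight = 4.
  m = 111 → c = 111011, weight = 5.
Tally weights:
  weight 0: 1 codewords.
  weight 2: 1 codewords.
  weight 3: 3 codewords.
  weight 4: 2 codewords.
  weight 5: 1 codewords.
Minimum distance d = smallest w > 0 with A_w > 0 = 2.
Sanity: Σ A_w = 8 = 2^3 = 8 ✓.


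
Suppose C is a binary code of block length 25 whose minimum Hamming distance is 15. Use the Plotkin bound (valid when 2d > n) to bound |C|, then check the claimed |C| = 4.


Plotkin bound M ≤ 6; given |C| = 4 ≤ bound (satisfied).

Check applicability: 2d = 30, n = 25.
2d − n = 5 > 0, so Plotkin applies.
Compute d/(2d−n) = 15/5 ≈ 3.0000.
⌊d/(2d−n)⌋ = 3.
Plotkin bound: M ≤ 2·3 = 6.
Given |C| = 4, check: satisfied.
This |C| is below the Plotkin bound.


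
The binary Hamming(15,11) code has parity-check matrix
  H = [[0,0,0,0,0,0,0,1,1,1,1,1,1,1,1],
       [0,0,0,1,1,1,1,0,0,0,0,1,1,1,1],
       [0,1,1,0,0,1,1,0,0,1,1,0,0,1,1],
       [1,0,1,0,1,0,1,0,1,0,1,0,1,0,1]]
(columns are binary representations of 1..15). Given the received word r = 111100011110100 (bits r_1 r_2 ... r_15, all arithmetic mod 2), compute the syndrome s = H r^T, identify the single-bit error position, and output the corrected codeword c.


s = (1, 0, 0, 1)^T, error position = 9, corrected codeword c = 111100010110100

Compute s = H r^T mod 2 one row at a time:
  s_1 = 1 + 1 + 1 + 1 + 0 + 1 + 0 + 0 = 5 ≡ 1 (mod 2).
  s_2 = 1 + 0 + 0 + 0 + 0 + 1 + 0 + 0 = 2 ≡ 0 (mod 2).
  s_3 = 1 + 1 + 0 + 0 + 1 + 1 + 0 + 0 = 4 ≡ 0 (mod 2).
  s_4 = 1 + 1 + 0 + 0 + 1 + 1 + 1 + 0 = 5 ≡ 1 (mod 2).
s = (1, 0, 0, 1)^T — this equals column 9 of H (binary 1001), so error is at position 9.
Correct: flip bit 9 of r = 111100011110100 to get c = 111100010110100.


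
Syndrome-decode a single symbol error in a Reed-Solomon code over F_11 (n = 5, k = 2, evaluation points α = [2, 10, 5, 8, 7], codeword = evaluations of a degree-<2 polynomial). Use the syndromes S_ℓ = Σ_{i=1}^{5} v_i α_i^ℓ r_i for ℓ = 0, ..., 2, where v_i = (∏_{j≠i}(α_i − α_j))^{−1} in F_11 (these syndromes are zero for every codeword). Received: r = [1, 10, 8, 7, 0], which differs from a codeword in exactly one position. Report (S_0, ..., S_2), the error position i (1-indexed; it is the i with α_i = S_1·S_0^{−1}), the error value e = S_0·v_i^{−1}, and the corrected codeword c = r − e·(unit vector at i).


S = (5, 10, 9), error at position 1, error magnitude e = 3, c = [9, 10, 8, 7, 0].

Step 1: column multipliers v_i = (∏_{j≠i}(α_i − α_j))^{−1} mod 11.
  i = 1 (α = 2): (2−10)(2−5)(2−8)(2−7) = (−8)·(−3)·(−6)·(−5) = 720 ≡ 5, so v_1 = 5^{−1} = 9 (mod 11).
  i = 2 (α = 10): (10−2)(10−5)(10−8)(10−7) = 8·5·2·3 = 240 ≡ 9, so v_2 = 9^{−1} = 5 (mod 11).
  i = 3 (α = 5): (5−2)(5−10)(5−8)(5−7) = 3·(−5)·(−3)·(−2) = −90 ≡ 9, so v_3 = 9^{−1} = 5 (mod 11).
  i = 4 (α = 8): (8−2)(8−10)(8−5)(8−7) = 6·(−2)·3·1 = −36 ≡ 8, so v_4 = 8^{−1} = 7 (mod 11).
  i = 5 (α = 7): (7−2)(7−10)(7−5)(7−8) = 5·(−3)·2·(−1) = 30 ≡ 8, so v_5 = 8^{−1} = 7 (mod 11).
  v = [9, 5, 5, 7, 7].
Step 2: syndromes of r = [1, 10, 8, 7, 0] (all sums mod 11).
  S_0 = Σ v_i r_i = 9·1 + 5·10 + 5·8 + 7·7 + 7·0 = 148 ≡ 5.
  S_1 = Σ v_i α_i r_i = 9·2·1 + 5·10·10 + 5·5·8 + 7·8·7 + 7·7·0 = 1110 ≡ 10.
  α_i^2 mod 11 = [4, 1, 3, 9, 5].
  S_2 = Σ v_i α_i^2 r_i = 9·4·1 + 5·1·10 + 5·3·8 + 7·9·7 + 7·5·0 = 647 ≡ 9.
  S = (5, 10, 9) ≠ 0, so r is not a codeword (an error is present).
Step 3: locate the error. For a single error e at position i, S_ℓ = v_i·e·α_i^ℓ, so α_err = S_1/S_0.
  S_0^{−1} = 5^{−1} = 9 (mod 11), so α_err = 10·9 = 90 ≡ 2 = α_1. Error position i = 1.
  Consistency check: S_2/S_1 = 9·10 = 90 ≡ 2 = α_err ✓ (single-error assumption holds).
Step 4: error magnitude e = S_0/v_1 = S_0·∏_{j≠1}(α_1 − α_j) = 5·5 = 25 ≡ 3 (mod 11).
Step 5: correct position 1: c_1 = r_1 − e = 1 − 3 ≡ 9 (mod 11). Hence c = [9, 10, 8, 7, 0].
  Check: interpolating c through the α_i gives m(x) = 6 + 7·x (degree < 2) with m(α_i) = c_i for every i, so c is indeed a codeword.


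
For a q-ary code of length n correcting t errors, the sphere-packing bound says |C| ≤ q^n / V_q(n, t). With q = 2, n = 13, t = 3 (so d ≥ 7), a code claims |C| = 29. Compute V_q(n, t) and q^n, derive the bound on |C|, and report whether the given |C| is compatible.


V_q(n, t) = 378, q^n = 8192, Hamming bound = 21, |C| = 29 > bound (violated).

Step 1: Compute V_q(n, t) = Σ_{j=0}^3 C(n, j) (q−1)^j.
  j = 0: C(13,0)·(1)^0 = 1·1 = 1.
  j = 1: C(13,1)·(1)^1 = 13·1 = 13.
  j = 2: C(13,2)·(1)^2 = 78·1 = 78.
  j = 3: C(13,3)·(1)^3 = 286·1 = 286.
  V_q(n, t) = 1 + 13 + 78 + 286 = 378.
Step 2: q^n = 2^13 = 8192.
Step 3: Hamming bound ⌊q^n / V_q(n,t)⌋ = ⌊8192/378⌋ = 21.
Step 4: Compare |C| = 29 to 21: violated.
The claimed |C| lies above the Hamming bound, so no 2-ary code of length 13 with d ≥ 7 can have 29 codewords.


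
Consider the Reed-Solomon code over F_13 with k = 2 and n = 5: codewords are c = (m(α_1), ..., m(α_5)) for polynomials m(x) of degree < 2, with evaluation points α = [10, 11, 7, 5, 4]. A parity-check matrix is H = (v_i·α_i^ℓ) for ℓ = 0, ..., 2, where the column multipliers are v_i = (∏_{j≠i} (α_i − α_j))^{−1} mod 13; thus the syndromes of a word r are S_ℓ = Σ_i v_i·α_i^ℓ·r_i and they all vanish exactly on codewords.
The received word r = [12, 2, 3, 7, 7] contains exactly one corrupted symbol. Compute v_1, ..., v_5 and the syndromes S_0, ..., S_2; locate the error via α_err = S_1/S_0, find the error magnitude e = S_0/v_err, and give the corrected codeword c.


S = (2, 10, 11), error at position 4, error magnitude e = 10, c = [12, 2, 3, 10, 7].

Step 1: column multipliers v_i = (∏_{j≠i}(α_i − α_j))^{−1} mod 13.
  i = 1 (α = 10): (10−11)(10−7)(10−5)(10−4) = (−1)·3·5·6 = −90 ≡ 1, so v_1 = 1^{−1} = 1 (mod 13).
  i = 2 (α = 11): (11−10)(11−7)(11−5)(11−4) = 1·4·6·7 = 168 ≡ 12, so v_2 = 12^{−1} = 12 (mod 13).
  i = 3 (α = 7): (7−10)(7−11)(7−5)(7−4) = (−3)·(−4)·2·3 = 72 ≡ 7, so v_3 = 7^{−1} = 2 (mod 13).
  i = 4 (α = 5): (5−10)(5−11)(5−7)(5−4) = (−5)·(−6)·(−2)·1 = −60 ≡ 5, so v_4 = 5^{−1} = 8 (mod 13).
  i = 5 (α = 4): (4−10)(4−11)(4−7)(4−5) = (−6)·(−7)·(−3)·(−1) = 126 ≡ 9, so v_5 = 9^{−1} = 3 (mod 13).
  v = [1, 12, 2, 8, 3].
Step 2: syndromes of r = [12, 2, 3, 7, 7] (all sums mod 13).
  S_0 = Σ v_i r_i = 1·12 + 12·2 + 2·3 + 8·7 + 3·7 = 119 ≡ 2.
  S_1 = Σ v_i α_i r_i = 1·10·12 + 12·11·2 + 2·7·3 + 8·5·7 + 3·4·7 = 790 ≡ 10.
  α_i^2 mod 13 = [9, 4, 10, 12, 3].
  S_2 = Σ v_i α_i^2 r_i = 1·9·12 + 12·4·2 + 2·10·3 + 8·12·7 + 3·3·7 = 999 ≡ 11.
  S = (2, 10, 11) ≠ 0, so r is not a codeword (an error is present).
Step 3: locate the error. For a single error e at position i, S_ℓ = v_i·e·α_i^ℓ, so α_err = S_1/S_0.
  S_0^{−1} = 2^{−1} = 7 (mod 13), so α_err = 10·7 = 70 ≡ 5 = α_4. Error position i = 4.
  Consistency check: S_2/S_1 = 11·4 = 44 ≡ 5 = α_err ✓ (single-error assumption holds).
Step 4: error magnitude e = S_0/v_4 = S_0·∏_{j≠4}(α_4 − α_j) = 2·5 = 10 ≡ 10 (mod 13).
Step 5: correct position 4: c_4 = r_4 − e = 7 − 10 ≡ 10 (mod 13). Hence c = [12, 2, 3, 10, 7].
  Check: interpolating c through the α_i gives m(x) = 8 + 3·x (degree < 2) with m(α_i) = c_i for every i, so c is indeed a codeword.


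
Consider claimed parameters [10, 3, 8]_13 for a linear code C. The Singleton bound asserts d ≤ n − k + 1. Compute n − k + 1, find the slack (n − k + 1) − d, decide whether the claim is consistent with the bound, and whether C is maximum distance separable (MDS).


Singleton RHS = n − k + 1 = 8, slack = 0, bound satisfied, MDS.

Singleton bound: d ≤ n − k + 1.
Here n = 10, k = 3, so n − k + 1 = 8.
Given d = 8, check d ≤ 8: YES.
Slack = (n − k + 1) − d = 0.
The code is MDS (slack = 0).
Description: the claimed parameters are [10, 3, 8]_13; such a code would be MDS (meets Singleton bound).


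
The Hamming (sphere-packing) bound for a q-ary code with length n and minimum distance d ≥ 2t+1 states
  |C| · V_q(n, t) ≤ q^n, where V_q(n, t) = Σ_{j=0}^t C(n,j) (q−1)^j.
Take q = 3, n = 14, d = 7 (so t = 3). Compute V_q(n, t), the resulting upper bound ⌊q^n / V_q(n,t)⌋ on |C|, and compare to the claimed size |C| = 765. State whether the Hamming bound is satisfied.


V_q(n, t) = 3305, q^n = 4782969, Hamming bound = 1447, |C| = 765 ≤ bound (satisfied).

Step 1: Compute V_q(n, t) = Σ_{j=0}^3 C(n, j) (q−1)^j.
  j = 0: C(14,0)·(2)^0 = 1·1 = 1.
  j = 1: C(14,1)·(2)^1 = 14·2 = 28.
  j = 2: C(14,2)·(2)^2 = 91·4 = 364.
  j = 3: C(14,3)·(2)^3 = 364·8 = 2912.
  V_q(n, t) = 1 + 28 + 364 + 2912 = 3305.
Step 2: q^n = 3^14 = 4782969.
Step 3: Hamming bound ⌊q^n / V_q(n,t)⌋ = ⌊4782969/3305⌋ = 1447.
Step 4: Compare |C| = 765 to 1447: satisfied.
The claimed |C| lies below the Hamming bound.


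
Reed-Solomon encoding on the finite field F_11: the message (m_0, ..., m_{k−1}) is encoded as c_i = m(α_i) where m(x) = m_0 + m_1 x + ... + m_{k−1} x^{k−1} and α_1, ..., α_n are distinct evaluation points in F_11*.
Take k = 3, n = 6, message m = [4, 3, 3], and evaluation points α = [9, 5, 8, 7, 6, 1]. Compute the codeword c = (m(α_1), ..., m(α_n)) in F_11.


c = [10, 6, 0, 7, 9, 10]

Message polynomial: m(x) = 4 + 3·x + 3·x^2 (mod 11).
For each evaluation point α_i, compute m(α_i) mod 11:
  α_1 = 9: Horner steps 3 → 8 → 10, so m(9) = 10.
  α_2 = 5: Horner steps 3 → 7 → 6, so m(5) = 6.
  α_3 = 8: Horner steps 3 → 5 → 0, so m(8) = 0.
  α_4 = 7: Horner steps 3 → 2 → 7, so m(7) = 7.
  α_5 = 6: Horner steps 3 → 10 → 9, so m(6) = 9.
  α_6 = 1: Horner steps 3 → 6 → 10, so m(1) = 10.
Codeword c = [10, 6, 0, 7, 9, 10] ∈ F_11^6.


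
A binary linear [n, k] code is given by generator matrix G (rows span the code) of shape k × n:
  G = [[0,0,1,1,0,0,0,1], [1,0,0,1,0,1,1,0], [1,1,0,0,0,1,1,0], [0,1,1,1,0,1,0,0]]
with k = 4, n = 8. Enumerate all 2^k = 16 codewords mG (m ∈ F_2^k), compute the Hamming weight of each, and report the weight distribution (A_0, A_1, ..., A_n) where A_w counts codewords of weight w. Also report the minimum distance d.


Weight distribution: A_0 = 1, A_2 = 2, A_3 = 5, A_4 = 5, A_5 = 2, A_7 = 1. Minimum distance d = 2.

Enumerate all 2^4 = 16 messages m ∈ F_2^4.
For each, compute codeword c = mG in F_2^8, then tally its weight.
  m = 0000 → c = 00000000, weight = 0.
  m = 1000 → c = 00110001, weight = 3.
  m = 0100 → c = 10010110, weight = 4.
  m = 1100 → c = 10100111, weight = 5.
  m = 0010 → c = 11000110, weight = 4.
  m = 1010 → c = 11110111, weight = 7.
  m = 0110 → c = 01010000, weight = 2.
  m = 1110 → c = 01100001, weight = 3.
  m = 0001 → c = 01110100, weight = 4.
  m = 1001 → c = 01000101, weight = 3.
  m = 0101 → c = 11100010, weight = 4.
  m = 1101 → c = 11010011, weight = 5.
  m = 0011 → c = 10110010, weight = 4.
  m = 1011 → c = 10000011, weight = 3.
  m = 0111 → c = 00100100, weight = 2.
  m = 1111 → c = 00010101, weight = 3.
Tally weights:
  weight 0: 1 codewords.
  weight 2: 2 codewords.
  weight 3: 5 codewords.
  weight 4: 5 codewords.
  weight 5: 2 codewords.
  weight 7: 1 codewords.
Minimum distance d = smallest w > 0 with A_w > 0 = 2.
Sanity: Σ A_w = 16 = 2^4 = 16 ✓.


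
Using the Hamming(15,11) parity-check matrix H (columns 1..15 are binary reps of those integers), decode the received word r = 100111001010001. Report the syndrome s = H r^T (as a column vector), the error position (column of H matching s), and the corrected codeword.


s = (1, 0, 1, 1)^T, error position = 11, corrected codeword c = 100111001000001

Compute s = H r^T mod 2 one row at a time:
  s_1 = 0 + 1 + 0 + 1 + 0 + 0 + 0 + 1 = 3 ≡ 1 (mod 2).
  s_2 = 1 + 1 + 1 + 0 + 0 + 0 + 0 + 1 = 4 ≡ 0 (mod 2).
  s_3 = 0 + 0 + 1 + 0 + 0 + 1 + 0 + 1 = 3 ≡ 1 (mod 2).
  s_4 = 1 + 0 + 1 + 0 + 1 + 1 + 0 + 1 = 5 ≡ 1 (mod 2).
s = (1, 0, 1, 1)^T — this equals column 11 of H (binary 1011), so error is at position 11.
Correct: flip bit 11 of r = 100111001010001 to get c = 100111001000001.
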